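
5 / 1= 5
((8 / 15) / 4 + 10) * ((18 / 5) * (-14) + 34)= -12464 / 75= -166.19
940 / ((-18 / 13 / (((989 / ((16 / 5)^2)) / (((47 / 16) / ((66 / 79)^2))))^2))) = -5235994808240625 / 14645230456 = -357522.19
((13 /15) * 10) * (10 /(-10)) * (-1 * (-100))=-2600 /3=-866.67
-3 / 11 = -0.27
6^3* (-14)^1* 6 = -18144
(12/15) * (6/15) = 8/25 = 0.32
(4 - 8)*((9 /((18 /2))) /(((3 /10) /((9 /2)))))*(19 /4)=-285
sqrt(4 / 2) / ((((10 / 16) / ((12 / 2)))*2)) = 24*sqrt(2) / 5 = 6.79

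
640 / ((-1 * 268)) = -160 / 67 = -2.39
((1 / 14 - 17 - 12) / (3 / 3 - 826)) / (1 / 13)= 351 / 770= 0.46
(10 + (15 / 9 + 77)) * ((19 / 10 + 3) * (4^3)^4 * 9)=328011350016 / 5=65602270003.20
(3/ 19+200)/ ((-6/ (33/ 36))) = -41833/ 1368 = -30.58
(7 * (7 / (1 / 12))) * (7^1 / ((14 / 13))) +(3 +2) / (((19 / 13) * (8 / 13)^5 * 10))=4763920057 / 1245184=3825.88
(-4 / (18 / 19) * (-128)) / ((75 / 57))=92416 / 225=410.74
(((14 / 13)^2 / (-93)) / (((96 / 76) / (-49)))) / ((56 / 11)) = 71687 / 754416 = 0.10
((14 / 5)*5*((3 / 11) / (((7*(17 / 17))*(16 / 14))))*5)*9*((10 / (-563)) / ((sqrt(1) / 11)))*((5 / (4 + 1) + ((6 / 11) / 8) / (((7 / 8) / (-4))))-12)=587925 / 12386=47.47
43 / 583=0.07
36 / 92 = 9 / 23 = 0.39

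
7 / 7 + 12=13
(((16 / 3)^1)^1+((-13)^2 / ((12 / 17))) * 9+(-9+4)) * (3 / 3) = 25861 / 12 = 2155.08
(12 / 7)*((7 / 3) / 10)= 2 / 5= 0.40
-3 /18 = -1 /6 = -0.17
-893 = -893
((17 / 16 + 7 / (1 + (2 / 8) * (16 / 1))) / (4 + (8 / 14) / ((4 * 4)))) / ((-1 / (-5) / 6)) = 4137 / 226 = 18.31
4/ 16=1/ 4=0.25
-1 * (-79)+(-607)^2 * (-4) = -1473717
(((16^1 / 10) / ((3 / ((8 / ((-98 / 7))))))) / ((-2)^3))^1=4 / 105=0.04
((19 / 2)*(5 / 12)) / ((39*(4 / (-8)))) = -95 / 468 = -0.20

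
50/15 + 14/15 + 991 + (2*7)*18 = 18709/15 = 1247.27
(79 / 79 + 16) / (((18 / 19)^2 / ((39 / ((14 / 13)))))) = 1037153 / 1512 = 685.95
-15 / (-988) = 15 / 988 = 0.02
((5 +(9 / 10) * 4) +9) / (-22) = -4 / 5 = -0.80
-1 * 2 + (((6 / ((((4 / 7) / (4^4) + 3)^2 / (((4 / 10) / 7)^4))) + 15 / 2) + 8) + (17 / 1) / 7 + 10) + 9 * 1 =3870183645807 / 110802781250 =34.93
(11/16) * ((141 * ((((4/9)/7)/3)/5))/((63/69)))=11891/26460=0.45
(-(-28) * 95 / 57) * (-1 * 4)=-560 / 3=-186.67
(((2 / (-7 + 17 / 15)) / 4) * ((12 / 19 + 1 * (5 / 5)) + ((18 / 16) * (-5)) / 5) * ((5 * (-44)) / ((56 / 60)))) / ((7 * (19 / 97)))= 1200375 / 161728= 7.42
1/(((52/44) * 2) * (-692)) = -11/17992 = -0.00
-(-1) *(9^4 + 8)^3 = 283463918009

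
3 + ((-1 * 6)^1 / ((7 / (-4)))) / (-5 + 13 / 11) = 103 / 49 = 2.10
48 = 48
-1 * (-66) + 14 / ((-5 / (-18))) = 582 / 5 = 116.40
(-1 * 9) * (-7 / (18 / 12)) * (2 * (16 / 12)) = 112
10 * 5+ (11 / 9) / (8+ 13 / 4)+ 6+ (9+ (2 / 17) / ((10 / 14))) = 449407 / 6885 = 65.27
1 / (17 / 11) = 11 / 17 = 0.65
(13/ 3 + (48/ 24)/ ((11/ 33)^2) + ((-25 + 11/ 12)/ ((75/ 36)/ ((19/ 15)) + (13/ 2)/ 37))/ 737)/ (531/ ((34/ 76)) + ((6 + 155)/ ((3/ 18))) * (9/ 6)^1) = 4293654878/ 507175782399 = 0.01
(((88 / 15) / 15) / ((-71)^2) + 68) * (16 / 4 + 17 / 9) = 4087751564 / 10208025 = 400.44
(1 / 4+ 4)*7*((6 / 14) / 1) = 51 / 4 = 12.75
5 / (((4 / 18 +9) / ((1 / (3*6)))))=5 / 166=0.03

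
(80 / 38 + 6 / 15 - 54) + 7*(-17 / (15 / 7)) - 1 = -30788 / 285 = -108.03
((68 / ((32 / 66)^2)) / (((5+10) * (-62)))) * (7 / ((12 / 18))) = -129591 / 39680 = -3.27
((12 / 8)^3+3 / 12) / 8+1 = 93 / 64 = 1.45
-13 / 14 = -0.93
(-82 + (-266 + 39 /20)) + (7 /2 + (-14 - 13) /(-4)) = -1679 /5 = -335.80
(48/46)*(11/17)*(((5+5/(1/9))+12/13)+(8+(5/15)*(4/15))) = 3037936/76245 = 39.84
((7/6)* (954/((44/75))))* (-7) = -584325/44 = -13280.11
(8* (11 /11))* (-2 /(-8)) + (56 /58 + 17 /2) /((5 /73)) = 40657 /290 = 140.20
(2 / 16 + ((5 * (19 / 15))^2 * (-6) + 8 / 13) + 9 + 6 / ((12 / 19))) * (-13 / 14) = 69085 / 336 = 205.61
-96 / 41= -2.34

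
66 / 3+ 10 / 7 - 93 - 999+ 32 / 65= -485976 / 455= -1068.08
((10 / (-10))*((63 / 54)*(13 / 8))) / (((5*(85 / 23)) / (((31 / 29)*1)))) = -64883 / 591600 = -0.11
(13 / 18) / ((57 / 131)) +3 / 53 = 1.72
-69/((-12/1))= 23/4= 5.75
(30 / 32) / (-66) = -5 / 352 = -0.01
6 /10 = 3 /5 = 0.60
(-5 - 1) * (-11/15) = 4.40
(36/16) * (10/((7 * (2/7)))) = 45/4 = 11.25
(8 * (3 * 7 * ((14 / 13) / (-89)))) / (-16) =147 / 1157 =0.13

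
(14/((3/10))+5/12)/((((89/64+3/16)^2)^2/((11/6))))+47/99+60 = 766381417267/10301979699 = 74.39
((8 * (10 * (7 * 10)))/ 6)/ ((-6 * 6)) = -700/ 27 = -25.93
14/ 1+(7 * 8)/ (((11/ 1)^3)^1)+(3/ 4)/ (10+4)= 1050633/ 74536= 14.10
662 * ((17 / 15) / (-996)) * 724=-2036974 / 3735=-545.37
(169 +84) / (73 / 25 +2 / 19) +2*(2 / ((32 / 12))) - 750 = -1910839 / 2874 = -664.87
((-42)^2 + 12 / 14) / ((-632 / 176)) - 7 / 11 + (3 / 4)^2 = -47841877 / 97328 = -491.55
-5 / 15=-1 / 3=-0.33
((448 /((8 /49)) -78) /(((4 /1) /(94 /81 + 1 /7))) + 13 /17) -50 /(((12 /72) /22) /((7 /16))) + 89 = -18594131 /9639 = -1929.05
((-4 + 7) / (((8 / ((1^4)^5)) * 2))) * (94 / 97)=141 / 776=0.18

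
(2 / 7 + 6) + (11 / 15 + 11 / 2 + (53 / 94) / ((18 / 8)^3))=30144529 / 2398410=12.57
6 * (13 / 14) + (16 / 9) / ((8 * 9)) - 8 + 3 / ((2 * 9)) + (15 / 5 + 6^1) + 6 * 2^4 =116533 / 1134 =102.76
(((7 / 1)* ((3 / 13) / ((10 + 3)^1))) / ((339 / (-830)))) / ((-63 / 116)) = 96280 / 171873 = 0.56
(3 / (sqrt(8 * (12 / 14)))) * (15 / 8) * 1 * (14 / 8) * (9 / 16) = 945 * sqrt(21) / 2048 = 2.11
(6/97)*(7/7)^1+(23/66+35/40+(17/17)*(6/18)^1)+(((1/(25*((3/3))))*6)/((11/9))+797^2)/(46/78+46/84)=24670834438703/44173800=558494.73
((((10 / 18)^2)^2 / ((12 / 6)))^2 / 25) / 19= 15625 / 3271550796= 0.00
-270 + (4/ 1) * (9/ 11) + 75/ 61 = -178149/ 671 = -265.50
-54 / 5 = -10.80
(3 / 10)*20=6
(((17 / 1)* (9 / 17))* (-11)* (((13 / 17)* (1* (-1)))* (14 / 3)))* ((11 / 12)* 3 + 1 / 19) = 990.15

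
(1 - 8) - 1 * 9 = -16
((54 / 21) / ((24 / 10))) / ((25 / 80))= 24 / 7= 3.43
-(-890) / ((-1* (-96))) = 445 / 48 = 9.27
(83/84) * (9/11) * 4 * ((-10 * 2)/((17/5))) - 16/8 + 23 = 2589/1309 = 1.98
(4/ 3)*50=200/ 3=66.67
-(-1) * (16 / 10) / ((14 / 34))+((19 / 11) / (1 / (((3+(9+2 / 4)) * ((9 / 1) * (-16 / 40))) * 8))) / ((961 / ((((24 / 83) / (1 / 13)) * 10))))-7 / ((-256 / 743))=-950018557 / 7861441280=-0.12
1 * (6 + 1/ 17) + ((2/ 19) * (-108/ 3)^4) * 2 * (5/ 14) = 285548419/ 2261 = 126292.98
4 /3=1.33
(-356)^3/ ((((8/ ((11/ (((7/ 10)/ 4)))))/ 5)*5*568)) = -310186360/ 497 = -624117.42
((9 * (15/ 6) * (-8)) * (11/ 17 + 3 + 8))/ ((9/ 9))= -35640/ 17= -2096.47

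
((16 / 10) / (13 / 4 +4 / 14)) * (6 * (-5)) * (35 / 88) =-1960 / 363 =-5.40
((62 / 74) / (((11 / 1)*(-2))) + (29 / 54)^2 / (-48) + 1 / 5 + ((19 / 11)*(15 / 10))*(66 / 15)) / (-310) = -3291525653 / 88298812800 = -0.04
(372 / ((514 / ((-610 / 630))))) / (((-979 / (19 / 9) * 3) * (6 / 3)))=35929 / 142658901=0.00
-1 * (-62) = 62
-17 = -17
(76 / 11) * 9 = 62.18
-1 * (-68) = 68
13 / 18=0.72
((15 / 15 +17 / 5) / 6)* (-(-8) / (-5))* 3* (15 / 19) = -264 / 95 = -2.78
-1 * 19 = -19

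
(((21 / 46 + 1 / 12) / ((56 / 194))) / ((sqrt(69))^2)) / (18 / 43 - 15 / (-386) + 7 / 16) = 119945447 / 3960480699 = 0.03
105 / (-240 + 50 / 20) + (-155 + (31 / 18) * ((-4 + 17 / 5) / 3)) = -53279 / 342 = -155.79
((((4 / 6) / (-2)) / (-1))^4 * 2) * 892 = 1784 / 81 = 22.02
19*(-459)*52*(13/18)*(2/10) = -327522/5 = -65504.40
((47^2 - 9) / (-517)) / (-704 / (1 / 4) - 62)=100 / 67633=0.00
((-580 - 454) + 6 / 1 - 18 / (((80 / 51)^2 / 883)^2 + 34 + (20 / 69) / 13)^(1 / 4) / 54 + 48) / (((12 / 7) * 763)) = -245 / 327 - 17 * 299^(1 / 4) * 53658314255826434^(3 / 4) * sqrt(883) / 70185075046620975672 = -0.75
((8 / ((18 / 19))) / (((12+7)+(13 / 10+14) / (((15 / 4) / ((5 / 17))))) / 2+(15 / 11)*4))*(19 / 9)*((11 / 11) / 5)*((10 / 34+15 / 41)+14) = 108201808 / 32199309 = 3.36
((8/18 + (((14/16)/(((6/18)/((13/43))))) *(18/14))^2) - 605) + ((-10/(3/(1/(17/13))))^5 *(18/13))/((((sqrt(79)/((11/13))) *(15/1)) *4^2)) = -642757367/1065024 - 60417500 *sqrt(79)/9085664943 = -603.57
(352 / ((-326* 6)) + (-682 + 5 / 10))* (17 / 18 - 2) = 12666977 / 17604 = 719.55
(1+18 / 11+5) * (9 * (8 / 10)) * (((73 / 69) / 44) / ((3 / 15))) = 18396 / 2783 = 6.61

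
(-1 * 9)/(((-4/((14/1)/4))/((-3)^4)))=5103/8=637.88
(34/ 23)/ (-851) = -34/ 19573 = -0.00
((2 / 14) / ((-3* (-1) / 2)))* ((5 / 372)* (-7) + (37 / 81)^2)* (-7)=-93211 / 1220346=-0.08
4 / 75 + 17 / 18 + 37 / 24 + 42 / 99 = 58681 / 19800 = 2.96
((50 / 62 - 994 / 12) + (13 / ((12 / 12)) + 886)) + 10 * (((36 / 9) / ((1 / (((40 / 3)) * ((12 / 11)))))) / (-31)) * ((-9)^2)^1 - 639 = -2746267 / 2046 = -1342.26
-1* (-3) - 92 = -89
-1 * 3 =-3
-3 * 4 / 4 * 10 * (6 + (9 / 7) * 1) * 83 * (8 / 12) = -84660 / 7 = -12094.29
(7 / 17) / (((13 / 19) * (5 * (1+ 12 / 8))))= 266 / 5525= 0.05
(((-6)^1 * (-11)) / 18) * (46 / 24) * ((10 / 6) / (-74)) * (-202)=127765 / 3996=31.97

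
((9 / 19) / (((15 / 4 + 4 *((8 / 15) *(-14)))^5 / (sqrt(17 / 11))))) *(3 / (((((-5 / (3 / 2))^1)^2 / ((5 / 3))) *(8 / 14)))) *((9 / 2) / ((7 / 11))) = -3542940000 *sqrt(187) / 179514107119619533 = -0.00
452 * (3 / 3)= 452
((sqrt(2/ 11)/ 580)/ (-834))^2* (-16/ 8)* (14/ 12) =-7/ 3860753133600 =-0.00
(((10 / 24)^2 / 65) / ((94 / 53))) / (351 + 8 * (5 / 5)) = 265 / 63172512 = 0.00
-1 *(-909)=909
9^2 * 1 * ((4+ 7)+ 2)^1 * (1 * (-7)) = -7371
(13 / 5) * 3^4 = 1053 / 5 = 210.60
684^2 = 467856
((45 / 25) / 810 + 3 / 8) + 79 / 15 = 10159 / 1800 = 5.64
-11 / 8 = -1.38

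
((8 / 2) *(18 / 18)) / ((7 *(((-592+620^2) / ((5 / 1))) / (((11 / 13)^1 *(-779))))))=-42845 / 8731632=-0.00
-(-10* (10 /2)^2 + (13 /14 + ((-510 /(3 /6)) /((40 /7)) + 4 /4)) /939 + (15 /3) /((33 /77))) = 1567801 /6573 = 238.52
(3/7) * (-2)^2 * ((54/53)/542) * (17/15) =1836/502705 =0.00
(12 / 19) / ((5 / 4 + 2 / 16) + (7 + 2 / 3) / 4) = 288 / 1501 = 0.19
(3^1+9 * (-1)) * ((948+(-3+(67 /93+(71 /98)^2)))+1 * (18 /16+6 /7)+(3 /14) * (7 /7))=-1694243219 /297724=-5690.65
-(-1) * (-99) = -99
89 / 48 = 1.85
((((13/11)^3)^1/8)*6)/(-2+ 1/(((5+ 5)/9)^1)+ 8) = 10985/61226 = 0.18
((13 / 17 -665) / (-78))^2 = 3541924 / 48841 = 72.52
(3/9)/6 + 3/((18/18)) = 55/18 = 3.06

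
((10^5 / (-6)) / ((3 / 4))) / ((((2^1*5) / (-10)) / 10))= 2000000 / 9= 222222.22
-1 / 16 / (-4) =1 / 64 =0.02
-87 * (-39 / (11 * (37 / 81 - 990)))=-274833 / 881683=-0.31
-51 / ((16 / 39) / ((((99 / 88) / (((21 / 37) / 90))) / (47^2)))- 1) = -9935055 / 794827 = -12.50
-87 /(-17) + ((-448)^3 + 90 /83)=-126870609361 /1411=-89915385.80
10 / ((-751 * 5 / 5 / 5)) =-0.07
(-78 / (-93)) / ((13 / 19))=38 / 31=1.23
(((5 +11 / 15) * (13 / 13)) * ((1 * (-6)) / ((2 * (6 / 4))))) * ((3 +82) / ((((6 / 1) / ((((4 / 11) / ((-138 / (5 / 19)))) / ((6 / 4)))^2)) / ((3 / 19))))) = -0.00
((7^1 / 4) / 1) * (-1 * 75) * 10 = -2625 / 2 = -1312.50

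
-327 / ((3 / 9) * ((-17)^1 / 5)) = 4905 / 17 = 288.53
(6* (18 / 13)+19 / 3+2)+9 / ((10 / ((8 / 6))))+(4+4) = 25.84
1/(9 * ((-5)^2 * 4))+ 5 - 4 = 901/900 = 1.00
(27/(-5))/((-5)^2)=-27/125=-0.22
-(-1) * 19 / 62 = 19 / 62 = 0.31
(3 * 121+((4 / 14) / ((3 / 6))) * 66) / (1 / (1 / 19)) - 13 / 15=40346 / 1995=20.22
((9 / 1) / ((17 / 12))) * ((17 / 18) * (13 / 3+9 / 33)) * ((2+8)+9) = 5776 / 11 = 525.09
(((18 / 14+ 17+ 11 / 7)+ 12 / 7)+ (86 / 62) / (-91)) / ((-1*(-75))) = 4054 / 14105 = 0.29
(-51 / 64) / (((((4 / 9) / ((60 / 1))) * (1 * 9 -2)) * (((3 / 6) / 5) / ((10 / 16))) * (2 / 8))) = -172125 / 448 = -384.21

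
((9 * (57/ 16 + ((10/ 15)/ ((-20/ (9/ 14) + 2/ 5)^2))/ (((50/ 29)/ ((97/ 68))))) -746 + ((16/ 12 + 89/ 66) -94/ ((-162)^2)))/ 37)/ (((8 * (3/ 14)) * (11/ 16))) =-11666766137467420/ 715292057927007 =-16.31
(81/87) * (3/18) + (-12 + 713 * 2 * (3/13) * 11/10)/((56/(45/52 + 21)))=750954537/5489120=136.81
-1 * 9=-9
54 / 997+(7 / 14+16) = 33009 / 1994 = 16.55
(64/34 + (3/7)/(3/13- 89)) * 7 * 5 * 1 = 65.71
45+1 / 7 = 316 / 7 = 45.14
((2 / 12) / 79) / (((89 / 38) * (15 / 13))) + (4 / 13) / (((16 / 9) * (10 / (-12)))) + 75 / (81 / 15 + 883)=-1118981453 / 9135272835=-0.12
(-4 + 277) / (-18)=-91 / 6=-15.17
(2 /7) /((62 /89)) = 89 /217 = 0.41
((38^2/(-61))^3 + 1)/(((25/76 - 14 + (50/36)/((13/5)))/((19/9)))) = 56517036913116/26514331553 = 2131.57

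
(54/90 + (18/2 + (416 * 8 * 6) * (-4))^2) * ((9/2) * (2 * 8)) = 2296115557056/5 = 459223111411.20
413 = 413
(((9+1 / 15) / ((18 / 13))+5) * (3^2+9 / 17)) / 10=4677 / 425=11.00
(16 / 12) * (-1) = -4 / 3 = -1.33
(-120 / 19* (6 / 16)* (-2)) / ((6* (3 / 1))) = 5 / 19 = 0.26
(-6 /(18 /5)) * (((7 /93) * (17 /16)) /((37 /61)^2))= -2213995 /6111216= -0.36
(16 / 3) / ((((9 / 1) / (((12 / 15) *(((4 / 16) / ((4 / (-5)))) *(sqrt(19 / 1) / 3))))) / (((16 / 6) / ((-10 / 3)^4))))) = -2 *sqrt(19) / 1875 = -0.00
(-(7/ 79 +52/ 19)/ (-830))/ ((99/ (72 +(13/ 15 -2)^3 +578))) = 9282857717/ 416262948750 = 0.02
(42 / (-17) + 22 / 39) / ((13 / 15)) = -2.20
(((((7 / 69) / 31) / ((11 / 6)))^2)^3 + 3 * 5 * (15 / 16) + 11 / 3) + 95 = 1259420690861374732756892267 / 11172092618988354676581552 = 112.73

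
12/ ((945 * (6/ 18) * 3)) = 4/ 315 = 0.01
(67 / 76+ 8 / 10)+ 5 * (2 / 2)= 2539 / 380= 6.68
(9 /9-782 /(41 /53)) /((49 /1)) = -845 /41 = -20.61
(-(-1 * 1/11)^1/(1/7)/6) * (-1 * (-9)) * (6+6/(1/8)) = 567/11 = 51.55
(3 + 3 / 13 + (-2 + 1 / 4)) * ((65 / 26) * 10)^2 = 48125 / 52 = 925.48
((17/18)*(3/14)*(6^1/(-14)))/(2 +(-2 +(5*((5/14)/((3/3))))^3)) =-238/15625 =-0.02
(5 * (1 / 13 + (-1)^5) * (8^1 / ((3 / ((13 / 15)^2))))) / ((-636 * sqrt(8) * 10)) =13 * sqrt(2) / 35775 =0.00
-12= -12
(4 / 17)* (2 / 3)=8 / 51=0.16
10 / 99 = 0.10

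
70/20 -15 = -23/2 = -11.50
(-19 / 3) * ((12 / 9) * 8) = -608 / 9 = -67.56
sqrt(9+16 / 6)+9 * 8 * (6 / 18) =sqrt(105) / 3+24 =27.42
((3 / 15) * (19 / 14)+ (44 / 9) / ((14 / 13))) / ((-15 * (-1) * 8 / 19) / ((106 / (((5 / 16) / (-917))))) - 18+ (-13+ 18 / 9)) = -799680854 / 4820250555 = -0.17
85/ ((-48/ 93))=-2635/ 16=-164.69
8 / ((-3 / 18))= -48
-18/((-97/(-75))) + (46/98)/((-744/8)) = -6154181/442029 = -13.92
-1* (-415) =415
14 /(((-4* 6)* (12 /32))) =-14 /9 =-1.56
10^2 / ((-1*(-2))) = 50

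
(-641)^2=410881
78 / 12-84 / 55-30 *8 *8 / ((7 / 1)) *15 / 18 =-172171 / 770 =-223.60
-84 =-84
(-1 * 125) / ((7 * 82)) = -125 / 574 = -0.22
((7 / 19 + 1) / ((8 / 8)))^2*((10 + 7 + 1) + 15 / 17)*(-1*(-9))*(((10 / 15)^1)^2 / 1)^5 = 74067968 / 13421619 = 5.52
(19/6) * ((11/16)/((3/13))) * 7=19019/288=66.04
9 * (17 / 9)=17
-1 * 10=-10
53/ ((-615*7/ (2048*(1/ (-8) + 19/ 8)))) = -81408/ 1435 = -56.73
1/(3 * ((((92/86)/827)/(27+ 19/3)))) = 1778050/207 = 8589.61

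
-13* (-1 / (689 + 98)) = 13 / 787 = 0.02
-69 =-69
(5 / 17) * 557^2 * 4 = 6204980 / 17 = 364998.82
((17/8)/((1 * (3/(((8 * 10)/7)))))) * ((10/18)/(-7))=-850/1323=-0.64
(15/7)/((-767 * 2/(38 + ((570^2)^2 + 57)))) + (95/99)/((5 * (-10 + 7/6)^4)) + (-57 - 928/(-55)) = -147457681.35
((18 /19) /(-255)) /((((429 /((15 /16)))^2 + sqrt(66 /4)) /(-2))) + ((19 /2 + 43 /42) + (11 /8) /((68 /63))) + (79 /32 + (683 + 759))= 393744083521277825951 /270379147807653528-1500 * sqrt(66) /17703396582643981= 1456.27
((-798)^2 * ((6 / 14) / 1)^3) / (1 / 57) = 20000844 / 7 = 2857263.43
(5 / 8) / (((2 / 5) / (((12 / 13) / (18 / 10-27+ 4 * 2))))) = -375 / 4472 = -0.08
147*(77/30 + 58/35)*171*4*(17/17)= 2123478/5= 424695.60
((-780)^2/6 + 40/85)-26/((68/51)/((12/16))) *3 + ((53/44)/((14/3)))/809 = 214669418581/2117962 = 101356.60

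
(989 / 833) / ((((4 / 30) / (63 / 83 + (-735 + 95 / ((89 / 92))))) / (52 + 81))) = -662159794785 / 879053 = -753264.93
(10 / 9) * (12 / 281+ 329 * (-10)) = -9244780 / 2529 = -3655.51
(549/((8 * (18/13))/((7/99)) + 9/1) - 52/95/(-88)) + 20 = 16327673/700150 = 23.32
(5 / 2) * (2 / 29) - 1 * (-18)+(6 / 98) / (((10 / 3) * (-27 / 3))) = 258201 / 14210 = 18.17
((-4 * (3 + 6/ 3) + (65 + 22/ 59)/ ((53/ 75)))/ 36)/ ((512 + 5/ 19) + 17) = 4307965/ 1132024032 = 0.00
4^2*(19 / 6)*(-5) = -760 / 3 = -253.33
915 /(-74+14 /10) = -1525 /121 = -12.60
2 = 2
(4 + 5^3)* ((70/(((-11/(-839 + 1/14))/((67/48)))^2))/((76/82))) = 1819519479946125/16479232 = 110412880.89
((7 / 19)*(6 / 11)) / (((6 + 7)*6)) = 7 / 2717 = 0.00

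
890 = 890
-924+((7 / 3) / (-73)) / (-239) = -48363077 / 52341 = -924.00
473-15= 458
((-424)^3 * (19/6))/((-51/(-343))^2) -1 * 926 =-85194086787050/7803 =-10918119542.11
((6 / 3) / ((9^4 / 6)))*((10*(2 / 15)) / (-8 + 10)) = 8 / 6561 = 0.00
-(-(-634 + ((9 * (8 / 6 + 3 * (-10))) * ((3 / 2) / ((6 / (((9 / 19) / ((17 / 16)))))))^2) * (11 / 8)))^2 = -4436138373252964 / 10884540241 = -407563.23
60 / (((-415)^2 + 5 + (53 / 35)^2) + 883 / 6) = 441000 / 1266989029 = 0.00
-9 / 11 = -0.82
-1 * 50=-50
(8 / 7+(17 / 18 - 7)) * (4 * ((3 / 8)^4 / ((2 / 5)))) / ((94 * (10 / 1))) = -5571 / 5390336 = -0.00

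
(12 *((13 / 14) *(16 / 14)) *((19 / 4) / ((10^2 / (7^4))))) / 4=363.09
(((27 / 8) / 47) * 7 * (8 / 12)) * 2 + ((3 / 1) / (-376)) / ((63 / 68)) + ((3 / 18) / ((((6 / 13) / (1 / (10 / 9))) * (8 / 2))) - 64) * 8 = -10080989 / 19740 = -510.69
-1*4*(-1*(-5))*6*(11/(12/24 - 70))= 2640/139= 18.99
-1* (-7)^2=-49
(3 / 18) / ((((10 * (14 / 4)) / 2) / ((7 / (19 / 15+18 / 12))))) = 0.02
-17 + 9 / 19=-314 / 19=-16.53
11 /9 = 1.22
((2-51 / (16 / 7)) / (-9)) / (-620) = -65 / 17856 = -0.00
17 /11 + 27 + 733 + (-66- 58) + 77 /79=554874 /869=638.52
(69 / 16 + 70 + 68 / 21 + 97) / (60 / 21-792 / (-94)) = 2756503 / 178176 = 15.47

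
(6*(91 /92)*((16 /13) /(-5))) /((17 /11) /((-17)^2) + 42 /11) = -2856 /7475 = -0.38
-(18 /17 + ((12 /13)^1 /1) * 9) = -9.37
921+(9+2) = 932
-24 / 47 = -0.51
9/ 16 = 0.56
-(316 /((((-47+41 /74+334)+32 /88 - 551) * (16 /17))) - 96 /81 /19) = 303521 /226746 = 1.34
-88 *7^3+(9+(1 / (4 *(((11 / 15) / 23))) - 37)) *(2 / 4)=-30194.08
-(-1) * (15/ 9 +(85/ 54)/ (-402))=36095/ 21708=1.66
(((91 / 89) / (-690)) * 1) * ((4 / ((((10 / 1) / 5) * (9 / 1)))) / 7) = -13 / 276345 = -0.00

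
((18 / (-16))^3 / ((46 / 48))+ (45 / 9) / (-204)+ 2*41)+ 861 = 70679519 / 75072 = 941.49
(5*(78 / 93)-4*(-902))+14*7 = 115016 / 31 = 3710.19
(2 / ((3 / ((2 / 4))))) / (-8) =-1 / 24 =-0.04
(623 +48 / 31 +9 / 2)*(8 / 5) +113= 173519 / 155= 1119.48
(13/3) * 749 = 9737/3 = 3245.67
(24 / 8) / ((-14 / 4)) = -6 / 7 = -0.86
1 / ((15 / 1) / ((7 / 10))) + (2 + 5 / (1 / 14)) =10807 / 150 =72.05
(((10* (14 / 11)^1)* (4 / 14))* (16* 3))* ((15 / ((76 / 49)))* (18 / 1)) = 6350400 / 209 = 30384.69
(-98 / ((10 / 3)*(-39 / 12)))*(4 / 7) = 336 / 65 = 5.17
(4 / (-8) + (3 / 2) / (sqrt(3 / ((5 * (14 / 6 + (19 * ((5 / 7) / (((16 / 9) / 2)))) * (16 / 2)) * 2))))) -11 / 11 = -3 / 2 + sqrt(45745) / 7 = 29.05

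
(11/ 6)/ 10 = 11/ 60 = 0.18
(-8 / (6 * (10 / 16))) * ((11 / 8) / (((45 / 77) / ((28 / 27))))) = -94864 / 18225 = -5.21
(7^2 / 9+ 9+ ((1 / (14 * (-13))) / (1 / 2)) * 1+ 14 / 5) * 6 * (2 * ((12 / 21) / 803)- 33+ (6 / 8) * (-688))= -435553061782 / 7672665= -56766.86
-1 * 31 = -31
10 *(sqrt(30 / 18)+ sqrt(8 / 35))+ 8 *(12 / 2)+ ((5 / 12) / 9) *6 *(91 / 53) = 4 *sqrt(70) / 7+ 10 *sqrt(15) / 3+ 46247 / 954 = 66.17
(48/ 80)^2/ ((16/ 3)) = 27/ 400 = 0.07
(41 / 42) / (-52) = -41 / 2184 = -0.02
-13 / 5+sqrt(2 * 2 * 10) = -13 / 5+2 * sqrt(10) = 3.72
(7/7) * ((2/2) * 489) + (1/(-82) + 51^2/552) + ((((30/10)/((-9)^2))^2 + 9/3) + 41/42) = 19159099853/38497032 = 497.68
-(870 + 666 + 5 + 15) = -1556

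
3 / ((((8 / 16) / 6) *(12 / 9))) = 27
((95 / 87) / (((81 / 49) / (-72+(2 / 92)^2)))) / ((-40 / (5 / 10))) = 141838781 / 238583232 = 0.59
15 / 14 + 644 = 9031 / 14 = 645.07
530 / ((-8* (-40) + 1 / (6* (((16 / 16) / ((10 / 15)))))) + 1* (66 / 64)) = 152640 / 92489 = 1.65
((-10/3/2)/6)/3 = -5/54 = -0.09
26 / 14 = 13 / 7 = 1.86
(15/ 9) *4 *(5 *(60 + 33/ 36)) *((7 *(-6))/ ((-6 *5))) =25585/ 9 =2842.78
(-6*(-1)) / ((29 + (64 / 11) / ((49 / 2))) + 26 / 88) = 12936 / 63673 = 0.20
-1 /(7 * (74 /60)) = -30 /259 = -0.12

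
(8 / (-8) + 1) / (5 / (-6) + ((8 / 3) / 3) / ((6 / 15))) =0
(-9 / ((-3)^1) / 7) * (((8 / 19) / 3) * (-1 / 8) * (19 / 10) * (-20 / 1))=2 / 7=0.29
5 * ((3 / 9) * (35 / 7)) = 25 / 3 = 8.33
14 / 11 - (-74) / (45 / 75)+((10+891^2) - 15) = 794000.61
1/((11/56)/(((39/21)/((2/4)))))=208/11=18.91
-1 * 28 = -28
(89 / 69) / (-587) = -89 / 40503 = -0.00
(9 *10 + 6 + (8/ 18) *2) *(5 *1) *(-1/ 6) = -2180/ 27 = -80.74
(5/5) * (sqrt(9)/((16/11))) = 33/16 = 2.06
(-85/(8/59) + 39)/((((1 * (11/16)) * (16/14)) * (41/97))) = -3193337/1804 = -1770.14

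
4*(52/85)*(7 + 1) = 1664/85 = 19.58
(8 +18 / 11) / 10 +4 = 273 / 55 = 4.96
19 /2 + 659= 1337 /2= 668.50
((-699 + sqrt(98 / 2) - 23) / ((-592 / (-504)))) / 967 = -45045 / 71558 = -0.63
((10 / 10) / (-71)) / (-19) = 1 / 1349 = 0.00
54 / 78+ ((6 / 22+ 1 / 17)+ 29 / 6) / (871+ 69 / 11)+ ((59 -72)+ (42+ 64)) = 239790547 / 2559180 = 93.70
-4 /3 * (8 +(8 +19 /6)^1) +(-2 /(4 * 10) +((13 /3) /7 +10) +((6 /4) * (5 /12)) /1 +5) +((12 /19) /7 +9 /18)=-419969 /47880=-8.77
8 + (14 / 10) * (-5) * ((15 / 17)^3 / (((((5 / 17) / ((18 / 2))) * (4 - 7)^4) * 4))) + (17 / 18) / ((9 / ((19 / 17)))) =7.66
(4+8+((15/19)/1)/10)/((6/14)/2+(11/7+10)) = 1071/1045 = 1.02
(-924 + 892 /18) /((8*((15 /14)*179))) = -5509 /9666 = -0.57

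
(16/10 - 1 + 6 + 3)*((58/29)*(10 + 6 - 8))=153.60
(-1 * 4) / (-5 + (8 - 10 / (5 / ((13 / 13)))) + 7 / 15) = -30 / 11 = -2.73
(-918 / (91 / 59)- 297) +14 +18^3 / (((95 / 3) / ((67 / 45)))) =-26107057 / 43225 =-603.98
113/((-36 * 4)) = -113/144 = -0.78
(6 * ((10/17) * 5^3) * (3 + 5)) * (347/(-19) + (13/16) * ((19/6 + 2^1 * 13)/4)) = -56264375/1292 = -43548.28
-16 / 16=-1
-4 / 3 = -1.33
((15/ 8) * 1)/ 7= 15/ 56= 0.27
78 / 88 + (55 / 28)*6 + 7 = 19.67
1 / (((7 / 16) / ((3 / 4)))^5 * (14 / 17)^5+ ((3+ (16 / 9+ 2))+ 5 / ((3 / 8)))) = 11040808032 / 222325392337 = 0.05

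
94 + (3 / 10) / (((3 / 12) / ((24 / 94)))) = 22162 / 235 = 94.31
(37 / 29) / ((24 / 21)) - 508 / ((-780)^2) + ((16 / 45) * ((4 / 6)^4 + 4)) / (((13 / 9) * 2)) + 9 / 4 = 308229031 / 79396200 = 3.88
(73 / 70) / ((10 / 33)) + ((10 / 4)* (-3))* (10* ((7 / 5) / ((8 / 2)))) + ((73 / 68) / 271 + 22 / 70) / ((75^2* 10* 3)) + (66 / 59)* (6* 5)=7670760003113 / 713509125000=10.75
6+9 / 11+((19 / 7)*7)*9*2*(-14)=-52593 / 11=-4781.18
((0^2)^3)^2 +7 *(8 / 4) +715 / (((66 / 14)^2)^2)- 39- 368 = -42213658 / 107811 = -391.55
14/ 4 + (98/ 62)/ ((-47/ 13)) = 8925/ 2914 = 3.06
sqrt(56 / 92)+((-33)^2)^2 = sqrt(322) / 23+1185921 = 1185921.78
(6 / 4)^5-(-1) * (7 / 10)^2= 6467 / 800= 8.08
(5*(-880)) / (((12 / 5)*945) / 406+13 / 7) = -893200 / 1511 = -591.13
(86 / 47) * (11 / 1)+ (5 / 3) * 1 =3073 / 141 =21.79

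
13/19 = 0.68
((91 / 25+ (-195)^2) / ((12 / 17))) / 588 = 4040543 / 44100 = 91.62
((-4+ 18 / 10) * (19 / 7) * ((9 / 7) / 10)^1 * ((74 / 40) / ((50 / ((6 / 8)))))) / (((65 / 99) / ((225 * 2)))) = -186032781 / 12740000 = -14.60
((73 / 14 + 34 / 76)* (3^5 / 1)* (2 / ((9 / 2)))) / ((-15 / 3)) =-81324 / 665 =-122.29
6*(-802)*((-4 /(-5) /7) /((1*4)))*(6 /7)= -28872 /245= -117.84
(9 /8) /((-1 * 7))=-9 /56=-0.16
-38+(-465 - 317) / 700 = -13691 / 350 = -39.12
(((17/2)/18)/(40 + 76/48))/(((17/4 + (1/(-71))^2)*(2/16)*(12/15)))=3427880/128294397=0.03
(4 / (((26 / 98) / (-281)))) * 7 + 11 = -385389 / 13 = -29645.31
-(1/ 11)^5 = -1/ 161051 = -0.00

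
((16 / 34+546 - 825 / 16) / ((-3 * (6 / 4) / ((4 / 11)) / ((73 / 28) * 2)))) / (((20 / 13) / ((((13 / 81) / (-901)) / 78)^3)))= 25549927 / 15826515935225263906176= 0.00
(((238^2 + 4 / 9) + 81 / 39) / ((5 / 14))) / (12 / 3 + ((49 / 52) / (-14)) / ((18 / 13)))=1484592032 / 36985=40140.38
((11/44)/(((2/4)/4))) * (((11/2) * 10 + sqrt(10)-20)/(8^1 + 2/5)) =9.09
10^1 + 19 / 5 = 69 / 5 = 13.80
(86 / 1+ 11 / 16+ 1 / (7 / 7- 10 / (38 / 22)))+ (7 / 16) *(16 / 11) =1395235 / 16016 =87.12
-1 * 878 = -878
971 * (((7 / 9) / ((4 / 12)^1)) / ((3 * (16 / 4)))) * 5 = 33985 / 36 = 944.03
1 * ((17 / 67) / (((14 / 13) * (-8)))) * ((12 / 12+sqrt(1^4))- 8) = 663 / 3752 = 0.18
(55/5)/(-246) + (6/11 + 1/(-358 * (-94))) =22800583/45531156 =0.50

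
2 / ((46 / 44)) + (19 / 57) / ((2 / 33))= 341 / 46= 7.41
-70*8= -560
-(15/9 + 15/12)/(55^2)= -7/7260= -0.00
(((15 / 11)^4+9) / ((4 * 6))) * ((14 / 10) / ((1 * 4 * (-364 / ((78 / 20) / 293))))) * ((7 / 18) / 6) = -70931 / 164728819200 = -0.00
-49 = -49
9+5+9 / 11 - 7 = 86 / 11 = 7.82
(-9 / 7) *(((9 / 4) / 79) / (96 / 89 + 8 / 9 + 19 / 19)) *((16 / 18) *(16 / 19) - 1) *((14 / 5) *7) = 2169909 / 35678770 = 0.06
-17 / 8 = -2.12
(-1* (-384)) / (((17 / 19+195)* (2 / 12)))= 21888 / 1861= 11.76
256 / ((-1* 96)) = -8 / 3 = -2.67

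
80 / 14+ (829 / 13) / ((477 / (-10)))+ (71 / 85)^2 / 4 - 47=-53249624413 / 1254462300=-42.45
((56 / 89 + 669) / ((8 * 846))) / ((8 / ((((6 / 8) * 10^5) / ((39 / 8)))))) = 186240625 / 978822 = 190.27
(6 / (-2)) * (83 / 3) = -83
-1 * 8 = -8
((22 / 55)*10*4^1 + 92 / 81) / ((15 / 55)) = 15268 / 243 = 62.83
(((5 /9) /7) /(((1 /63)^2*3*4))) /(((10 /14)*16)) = 2.30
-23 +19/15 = -326/15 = -21.73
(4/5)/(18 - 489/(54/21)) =-24/5165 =-0.00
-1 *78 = -78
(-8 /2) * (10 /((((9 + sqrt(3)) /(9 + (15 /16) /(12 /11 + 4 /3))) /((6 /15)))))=-7209 /416 + 801 * sqrt(3) /416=-13.99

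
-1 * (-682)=682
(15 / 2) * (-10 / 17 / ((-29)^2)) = -0.01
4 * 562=2248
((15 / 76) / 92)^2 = 225 / 48888064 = 0.00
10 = 10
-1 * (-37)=37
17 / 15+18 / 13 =491 / 195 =2.52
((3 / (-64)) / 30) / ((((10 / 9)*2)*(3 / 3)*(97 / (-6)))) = 0.00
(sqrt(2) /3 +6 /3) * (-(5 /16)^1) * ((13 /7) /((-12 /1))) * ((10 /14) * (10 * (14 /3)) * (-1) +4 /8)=-12805 /4032 -12805 * sqrt(2) /24192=-3.92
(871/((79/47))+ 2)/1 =41095/79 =520.19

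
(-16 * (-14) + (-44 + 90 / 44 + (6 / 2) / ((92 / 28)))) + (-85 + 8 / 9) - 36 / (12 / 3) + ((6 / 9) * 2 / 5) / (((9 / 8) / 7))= 6250819 / 68310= 91.51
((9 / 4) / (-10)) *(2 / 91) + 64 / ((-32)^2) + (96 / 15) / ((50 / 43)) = 1012203 / 182000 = 5.56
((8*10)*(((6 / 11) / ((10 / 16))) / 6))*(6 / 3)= 256 / 11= 23.27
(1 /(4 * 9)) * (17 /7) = 17 /252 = 0.07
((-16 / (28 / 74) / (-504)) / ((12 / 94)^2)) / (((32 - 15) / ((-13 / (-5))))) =1062529 / 1349460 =0.79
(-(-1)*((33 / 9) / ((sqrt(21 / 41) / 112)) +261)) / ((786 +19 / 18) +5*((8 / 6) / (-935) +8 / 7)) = 6149682 / 18679075 +460768*sqrt(861) / 18679075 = 1.05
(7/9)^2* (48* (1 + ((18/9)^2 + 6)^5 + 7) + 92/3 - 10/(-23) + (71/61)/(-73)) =72273095758423/24887817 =2903954.80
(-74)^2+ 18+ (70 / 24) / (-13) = 5493.78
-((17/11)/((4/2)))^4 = -83521/234256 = -0.36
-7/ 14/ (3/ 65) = -65/ 6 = -10.83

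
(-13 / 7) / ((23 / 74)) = -962 / 161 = -5.98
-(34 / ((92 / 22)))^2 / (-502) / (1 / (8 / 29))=139876 / 3850591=0.04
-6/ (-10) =3/ 5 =0.60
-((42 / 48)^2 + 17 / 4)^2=-25.16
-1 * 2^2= -4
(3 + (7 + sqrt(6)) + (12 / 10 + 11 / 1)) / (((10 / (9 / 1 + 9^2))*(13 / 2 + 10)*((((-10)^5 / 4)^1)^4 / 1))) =3*sqrt(6) / 2148437500000000000 + 333 / 10742187500000000000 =0.00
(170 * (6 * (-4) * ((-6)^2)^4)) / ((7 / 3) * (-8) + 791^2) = -10952.93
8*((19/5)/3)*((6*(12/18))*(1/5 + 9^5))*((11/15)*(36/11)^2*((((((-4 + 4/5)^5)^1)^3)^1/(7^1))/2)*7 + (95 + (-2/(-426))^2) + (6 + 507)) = -2028142752573275212033071886955072/5711277008056640625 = -355111956522554.55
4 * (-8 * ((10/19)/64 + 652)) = -396421/19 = -20864.26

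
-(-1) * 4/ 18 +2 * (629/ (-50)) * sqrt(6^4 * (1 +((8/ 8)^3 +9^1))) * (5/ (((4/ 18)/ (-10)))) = 2/ 9 +203796 * sqrt(11) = 675915.09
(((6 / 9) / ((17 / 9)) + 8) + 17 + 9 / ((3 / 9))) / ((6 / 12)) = 1780 / 17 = 104.71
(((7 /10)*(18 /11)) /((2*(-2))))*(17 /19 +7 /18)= -3073 /8360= -0.37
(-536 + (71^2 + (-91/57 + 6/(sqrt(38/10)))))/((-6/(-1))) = sqrt(95)/19 + 128347/171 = 751.08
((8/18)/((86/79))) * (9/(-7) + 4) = 3002/2709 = 1.11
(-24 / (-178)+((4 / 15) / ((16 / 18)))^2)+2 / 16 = 6227 / 17800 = 0.35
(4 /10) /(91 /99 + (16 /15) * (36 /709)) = 140382 /341603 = 0.41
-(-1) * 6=6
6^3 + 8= 224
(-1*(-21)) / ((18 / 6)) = 7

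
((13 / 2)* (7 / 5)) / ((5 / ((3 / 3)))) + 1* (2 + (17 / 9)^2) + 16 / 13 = 453773 / 52650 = 8.62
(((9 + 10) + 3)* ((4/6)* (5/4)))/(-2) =-55/6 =-9.17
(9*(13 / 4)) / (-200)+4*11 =35083 / 800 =43.85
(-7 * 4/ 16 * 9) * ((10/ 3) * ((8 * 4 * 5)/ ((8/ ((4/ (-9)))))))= 1400/ 3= 466.67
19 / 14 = 1.36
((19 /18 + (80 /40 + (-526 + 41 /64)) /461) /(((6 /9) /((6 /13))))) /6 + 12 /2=5.99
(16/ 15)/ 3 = 0.36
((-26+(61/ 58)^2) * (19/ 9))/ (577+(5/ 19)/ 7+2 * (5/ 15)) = -211618561/ 2326246368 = -0.09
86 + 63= 149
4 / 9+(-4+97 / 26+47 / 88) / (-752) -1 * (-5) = 42151385 / 7742592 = 5.44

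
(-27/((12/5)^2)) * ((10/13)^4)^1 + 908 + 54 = 27428807/28561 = 960.36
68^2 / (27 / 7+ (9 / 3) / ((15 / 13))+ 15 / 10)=323680 / 557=581.11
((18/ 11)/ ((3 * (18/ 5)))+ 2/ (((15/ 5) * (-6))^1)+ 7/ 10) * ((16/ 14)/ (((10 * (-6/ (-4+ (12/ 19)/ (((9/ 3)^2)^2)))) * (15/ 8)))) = 12009472/ 399947625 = 0.03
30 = 30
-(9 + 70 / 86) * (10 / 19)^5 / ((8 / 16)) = -84400000 / 106472257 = -0.79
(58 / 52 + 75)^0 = 1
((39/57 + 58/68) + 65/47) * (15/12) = 443305/121448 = 3.65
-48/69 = -16/23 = -0.70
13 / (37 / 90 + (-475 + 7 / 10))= -117 / 4265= -0.03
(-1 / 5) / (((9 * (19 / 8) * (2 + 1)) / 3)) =-8 / 855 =-0.01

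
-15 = -15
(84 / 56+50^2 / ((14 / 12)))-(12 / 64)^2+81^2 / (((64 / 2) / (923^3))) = 288910398705897 / 1792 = 161222320706.42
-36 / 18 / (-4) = 1 / 2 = 0.50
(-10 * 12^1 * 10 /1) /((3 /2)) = -800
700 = 700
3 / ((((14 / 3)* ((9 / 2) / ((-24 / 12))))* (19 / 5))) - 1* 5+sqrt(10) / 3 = -675 / 133+sqrt(10) / 3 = -4.02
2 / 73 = 0.03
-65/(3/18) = -390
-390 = -390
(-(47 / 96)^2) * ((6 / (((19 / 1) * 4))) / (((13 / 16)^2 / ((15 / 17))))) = -11045 / 436696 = -0.03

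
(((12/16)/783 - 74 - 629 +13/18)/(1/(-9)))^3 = 394118206357016233/1560896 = 252494853184.98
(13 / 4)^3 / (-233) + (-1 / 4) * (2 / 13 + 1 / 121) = -4406521 / 23456576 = -0.19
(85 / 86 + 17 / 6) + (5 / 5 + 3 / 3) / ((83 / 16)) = 45047 / 10707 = 4.21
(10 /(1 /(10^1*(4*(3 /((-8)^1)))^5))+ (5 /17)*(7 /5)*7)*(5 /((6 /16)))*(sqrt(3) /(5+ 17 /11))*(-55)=311221075*sqrt(3) /3672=146800.30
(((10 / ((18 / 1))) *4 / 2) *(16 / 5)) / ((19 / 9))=32 / 19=1.68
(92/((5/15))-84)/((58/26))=86.07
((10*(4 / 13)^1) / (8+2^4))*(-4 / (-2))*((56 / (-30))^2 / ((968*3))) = 196 / 637065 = 0.00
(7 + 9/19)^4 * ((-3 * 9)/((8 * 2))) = -686115387/130321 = -5264.81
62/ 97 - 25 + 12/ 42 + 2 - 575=-405414/ 679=-597.08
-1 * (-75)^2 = -5625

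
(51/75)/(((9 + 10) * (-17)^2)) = 1/8075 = 0.00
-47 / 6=-7.83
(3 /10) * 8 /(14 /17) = 102 /35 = 2.91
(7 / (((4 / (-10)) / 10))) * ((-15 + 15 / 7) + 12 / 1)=150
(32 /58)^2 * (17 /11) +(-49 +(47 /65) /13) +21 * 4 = 277710562 /7817095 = 35.53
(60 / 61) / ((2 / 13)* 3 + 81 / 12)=208 / 1525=0.14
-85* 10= -850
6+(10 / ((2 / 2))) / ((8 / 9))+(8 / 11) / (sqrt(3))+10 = 8 * sqrt(3) / 33+109 / 4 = 27.67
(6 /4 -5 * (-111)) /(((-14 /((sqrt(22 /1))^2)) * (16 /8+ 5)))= -124.93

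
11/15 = 0.73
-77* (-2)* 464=71456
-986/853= -1.16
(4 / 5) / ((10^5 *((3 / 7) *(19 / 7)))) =0.00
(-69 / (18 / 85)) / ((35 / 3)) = -391 / 14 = -27.93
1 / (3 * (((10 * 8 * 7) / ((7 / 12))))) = 1 / 2880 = 0.00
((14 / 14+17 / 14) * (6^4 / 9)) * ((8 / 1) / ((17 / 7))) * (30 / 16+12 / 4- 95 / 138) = 1719384 / 391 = 4397.40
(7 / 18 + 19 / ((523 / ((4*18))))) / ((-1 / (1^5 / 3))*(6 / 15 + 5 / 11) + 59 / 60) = -3111350 / 1636467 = -1.90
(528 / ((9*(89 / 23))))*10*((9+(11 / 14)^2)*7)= 19076200 / 1869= 10206.63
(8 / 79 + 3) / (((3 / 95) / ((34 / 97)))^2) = 2556060500 / 6689799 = 382.08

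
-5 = -5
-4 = -4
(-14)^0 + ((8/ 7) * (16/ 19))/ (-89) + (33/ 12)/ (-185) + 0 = 8534453/ 8759380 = 0.97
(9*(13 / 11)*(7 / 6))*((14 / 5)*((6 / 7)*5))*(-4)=-6552 / 11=-595.64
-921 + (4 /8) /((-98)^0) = -1841 /2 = -920.50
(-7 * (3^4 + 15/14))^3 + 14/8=-1516910935/8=-189613866.88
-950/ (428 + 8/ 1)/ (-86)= 475/ 18748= 0.03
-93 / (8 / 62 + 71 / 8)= -23064 / 2233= -10.33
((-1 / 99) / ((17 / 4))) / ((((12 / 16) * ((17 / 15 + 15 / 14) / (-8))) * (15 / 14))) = 25088 / 2337687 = 0.01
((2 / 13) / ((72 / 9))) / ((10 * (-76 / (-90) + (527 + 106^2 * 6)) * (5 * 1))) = 9 / 1589885960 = 0.00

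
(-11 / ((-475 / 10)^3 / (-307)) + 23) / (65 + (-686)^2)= 6564203 / 134510991625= 0.00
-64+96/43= -2656/43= -61.77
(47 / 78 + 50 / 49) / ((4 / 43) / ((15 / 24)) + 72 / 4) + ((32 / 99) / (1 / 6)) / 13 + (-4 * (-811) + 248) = 190964784789 / 54682628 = 3492.24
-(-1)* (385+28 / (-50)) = 9611 / 25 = 384.44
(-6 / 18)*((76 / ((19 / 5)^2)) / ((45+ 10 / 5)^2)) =-100 / 125913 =-0.00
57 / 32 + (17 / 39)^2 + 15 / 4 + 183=9185441 / 48672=188.72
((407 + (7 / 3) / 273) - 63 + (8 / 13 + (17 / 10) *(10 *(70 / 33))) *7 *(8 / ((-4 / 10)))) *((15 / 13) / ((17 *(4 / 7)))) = -215793935 / 379236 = -569.02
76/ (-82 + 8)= -38/ 37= -1.03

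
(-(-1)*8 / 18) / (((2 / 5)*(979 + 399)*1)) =5 / 6201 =0.00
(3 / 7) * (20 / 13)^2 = 1200 / 1183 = 1.01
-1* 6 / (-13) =6 / 13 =0.46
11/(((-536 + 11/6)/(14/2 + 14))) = -1386/3205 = -0.43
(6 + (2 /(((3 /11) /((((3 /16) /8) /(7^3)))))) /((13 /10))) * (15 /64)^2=0.33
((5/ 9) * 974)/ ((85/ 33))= 10714/ 51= 210.08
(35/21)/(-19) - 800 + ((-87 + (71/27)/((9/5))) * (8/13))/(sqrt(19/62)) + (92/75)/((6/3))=-1139251/1425 - 8752 * sqrt(1178)/3159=-894.56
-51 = -51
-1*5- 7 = -12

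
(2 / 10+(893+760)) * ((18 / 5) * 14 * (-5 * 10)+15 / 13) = -54134034 / 13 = -4164156.46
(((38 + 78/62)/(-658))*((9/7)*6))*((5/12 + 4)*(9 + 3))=-1741527/71393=-24.39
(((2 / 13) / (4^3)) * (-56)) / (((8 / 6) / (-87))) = 1827 / 208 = 8.78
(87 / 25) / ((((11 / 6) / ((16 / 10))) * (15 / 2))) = 0.40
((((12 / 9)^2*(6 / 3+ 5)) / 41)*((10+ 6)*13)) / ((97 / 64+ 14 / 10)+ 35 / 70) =7454720 / 403317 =18.48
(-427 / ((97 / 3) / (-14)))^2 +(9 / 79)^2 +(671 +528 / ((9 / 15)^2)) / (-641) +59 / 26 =100357023285668261 / 2935961006862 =34182.00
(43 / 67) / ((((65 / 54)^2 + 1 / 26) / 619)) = 1008997236 / 3777661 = 267.10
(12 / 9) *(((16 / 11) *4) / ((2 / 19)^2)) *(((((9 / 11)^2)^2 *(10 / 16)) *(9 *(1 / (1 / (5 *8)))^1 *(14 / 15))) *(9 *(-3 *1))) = -286496300160 / 161051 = -1778916.62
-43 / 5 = -8.60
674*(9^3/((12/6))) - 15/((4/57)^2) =3882033/16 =242627.06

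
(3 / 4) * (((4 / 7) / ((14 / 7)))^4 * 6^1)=72 / 2401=0.03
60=60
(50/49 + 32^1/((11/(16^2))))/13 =401958/7007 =57.37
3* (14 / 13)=42 / 13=3.23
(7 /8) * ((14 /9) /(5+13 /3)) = 7 /48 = 0.15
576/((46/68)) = 19584/23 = 851.48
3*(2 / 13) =6 / 13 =0.46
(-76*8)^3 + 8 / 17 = -3820847096 / 17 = -224755711.53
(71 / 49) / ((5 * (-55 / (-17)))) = 1207 / 13475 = 0.09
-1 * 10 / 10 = -1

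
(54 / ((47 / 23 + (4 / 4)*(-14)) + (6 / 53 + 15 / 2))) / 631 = -131652 / 6681659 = -0.02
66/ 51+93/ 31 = 73/ 17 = 4.29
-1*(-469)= 469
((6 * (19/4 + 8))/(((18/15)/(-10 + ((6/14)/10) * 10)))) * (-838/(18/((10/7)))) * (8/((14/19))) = 453378950/1029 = 440601.51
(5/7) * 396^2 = 784080/7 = 112011.43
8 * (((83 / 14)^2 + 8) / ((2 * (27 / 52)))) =146588 / 441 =332.40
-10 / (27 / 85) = -850 / 27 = -31.48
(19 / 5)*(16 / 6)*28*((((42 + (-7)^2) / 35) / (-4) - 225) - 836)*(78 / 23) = -587389712 / 575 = -1021547.33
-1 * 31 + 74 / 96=-1451 / 48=-30.23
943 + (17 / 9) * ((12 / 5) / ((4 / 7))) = 14264 / 15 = 950.93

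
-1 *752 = -752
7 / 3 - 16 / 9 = 5 / 9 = 0.56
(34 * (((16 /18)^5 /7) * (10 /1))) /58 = 5570560 /11986947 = 0.46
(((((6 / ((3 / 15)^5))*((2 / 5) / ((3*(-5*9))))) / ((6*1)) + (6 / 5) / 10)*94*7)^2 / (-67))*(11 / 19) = -181248329644844 / 580010625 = -312491.40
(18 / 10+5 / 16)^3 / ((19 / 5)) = 2.48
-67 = -67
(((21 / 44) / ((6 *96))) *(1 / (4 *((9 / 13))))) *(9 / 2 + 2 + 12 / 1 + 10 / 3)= 11921 / 1824768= 0.01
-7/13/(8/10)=-35/52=-0.67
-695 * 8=-5560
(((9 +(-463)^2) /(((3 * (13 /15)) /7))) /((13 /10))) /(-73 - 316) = -75032300 /65741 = -1141.33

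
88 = 88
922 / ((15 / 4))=245.87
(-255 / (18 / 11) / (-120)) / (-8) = -0.16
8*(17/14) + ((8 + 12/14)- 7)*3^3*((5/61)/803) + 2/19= 64005143/6514739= 9.82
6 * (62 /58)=186 /29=6.41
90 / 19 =4.74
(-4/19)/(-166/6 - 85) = 6/3211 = 0.00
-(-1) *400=400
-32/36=-8/9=-0.89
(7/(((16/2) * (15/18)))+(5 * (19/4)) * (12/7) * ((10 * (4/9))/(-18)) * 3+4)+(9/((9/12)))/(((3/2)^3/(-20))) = -96.22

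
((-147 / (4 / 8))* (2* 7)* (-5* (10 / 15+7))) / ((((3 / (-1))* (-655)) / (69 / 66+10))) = 1278018 / 1441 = 886.90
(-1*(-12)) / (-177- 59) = -3 / 59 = -0.05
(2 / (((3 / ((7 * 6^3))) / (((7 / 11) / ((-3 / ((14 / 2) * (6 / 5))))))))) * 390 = -700468.36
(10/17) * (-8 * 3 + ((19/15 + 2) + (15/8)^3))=-108607/13056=-8.32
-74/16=-37/8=-4.62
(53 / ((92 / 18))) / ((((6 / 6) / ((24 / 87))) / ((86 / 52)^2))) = 7.82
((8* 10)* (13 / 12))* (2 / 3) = 520 / 9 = 57.78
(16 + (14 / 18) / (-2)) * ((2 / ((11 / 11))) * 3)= 281 / 3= 93.67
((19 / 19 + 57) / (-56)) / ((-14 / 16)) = 58 / 49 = 1.18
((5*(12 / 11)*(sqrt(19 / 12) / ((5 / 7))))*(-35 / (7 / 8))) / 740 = -28*sqrt(57) / 407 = -0.52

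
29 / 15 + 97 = 1484 / 15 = 98.93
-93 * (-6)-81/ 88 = 49023/ 88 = 557.08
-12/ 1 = -12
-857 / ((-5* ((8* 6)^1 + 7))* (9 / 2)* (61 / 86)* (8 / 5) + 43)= 36851 / 58541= 0.63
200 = 200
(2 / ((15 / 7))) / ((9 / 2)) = 28 / 135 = 0.21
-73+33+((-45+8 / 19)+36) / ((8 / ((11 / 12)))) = -74753 / 1824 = -40.98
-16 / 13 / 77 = -16 / 1001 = -0.02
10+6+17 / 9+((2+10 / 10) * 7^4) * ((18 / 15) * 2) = 778729 / 45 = 17305.09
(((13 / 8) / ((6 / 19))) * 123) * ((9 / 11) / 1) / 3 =30381 / 176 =172.62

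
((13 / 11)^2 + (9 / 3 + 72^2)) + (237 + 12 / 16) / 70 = 175897951 / 33880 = 5191.79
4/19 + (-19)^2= 6863/19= 361.21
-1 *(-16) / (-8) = -2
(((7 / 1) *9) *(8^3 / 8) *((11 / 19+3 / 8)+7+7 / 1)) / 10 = 572796 / 95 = 6029.43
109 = 109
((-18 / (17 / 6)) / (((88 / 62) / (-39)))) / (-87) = -10881 / 5423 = -2.01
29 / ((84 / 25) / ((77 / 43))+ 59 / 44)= 31900 / 3539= 9.01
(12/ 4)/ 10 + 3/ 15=1/ 2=0.50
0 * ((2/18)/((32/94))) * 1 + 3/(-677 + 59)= -1/206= -0.00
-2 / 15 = -0.13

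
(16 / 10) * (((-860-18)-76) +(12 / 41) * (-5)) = -313392 / 205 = -1528.74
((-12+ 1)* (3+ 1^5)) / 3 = -14.67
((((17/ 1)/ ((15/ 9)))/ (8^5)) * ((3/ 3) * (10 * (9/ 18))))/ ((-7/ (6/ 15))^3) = -0.00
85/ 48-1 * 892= -42731/ 48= -890.23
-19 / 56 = -0.34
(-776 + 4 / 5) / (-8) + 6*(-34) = -107.10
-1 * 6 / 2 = -3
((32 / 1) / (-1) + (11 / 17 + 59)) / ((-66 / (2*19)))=-8930 / 561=-15.92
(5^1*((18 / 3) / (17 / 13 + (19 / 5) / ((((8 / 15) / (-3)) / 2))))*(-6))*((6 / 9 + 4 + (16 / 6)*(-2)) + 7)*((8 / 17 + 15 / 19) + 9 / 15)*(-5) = -1874496 / 7327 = -255.83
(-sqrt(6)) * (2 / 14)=-sqrt(6) / 7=-0.35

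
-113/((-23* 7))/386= 113/62146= 0.00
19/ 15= 1.27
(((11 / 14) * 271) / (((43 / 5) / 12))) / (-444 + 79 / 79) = -89430 / 133343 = -0.67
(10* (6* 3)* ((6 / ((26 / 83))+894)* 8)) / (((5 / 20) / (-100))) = -6837696000 / 13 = -525976615.38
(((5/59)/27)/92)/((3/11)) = 0.00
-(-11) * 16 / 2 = 88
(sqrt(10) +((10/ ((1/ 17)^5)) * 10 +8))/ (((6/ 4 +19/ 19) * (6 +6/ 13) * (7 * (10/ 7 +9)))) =13 * sqrt(10)/ 15330 +922907102/ 7665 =120405.36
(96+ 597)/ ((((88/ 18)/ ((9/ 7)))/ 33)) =24057/ 4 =6014.25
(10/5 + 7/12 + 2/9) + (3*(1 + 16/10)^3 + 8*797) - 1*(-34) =29094901/4500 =6465.53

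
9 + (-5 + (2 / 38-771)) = -14572 / 19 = -766.95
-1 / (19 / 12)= -12 / 19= -0.63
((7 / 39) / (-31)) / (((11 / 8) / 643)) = -36008 / 13299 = -2.71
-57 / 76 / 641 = -3 / 2564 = -0.00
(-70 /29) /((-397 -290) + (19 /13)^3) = 2197 /622456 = 0.00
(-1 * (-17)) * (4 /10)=34 /5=6.80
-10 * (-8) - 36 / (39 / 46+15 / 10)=194 / 3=64.67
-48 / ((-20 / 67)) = 804 / 5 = 160.80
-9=-9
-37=-37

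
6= 6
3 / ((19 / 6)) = 18 / 19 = 0.95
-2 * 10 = -20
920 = 920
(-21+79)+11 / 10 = 591 / 10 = 59.10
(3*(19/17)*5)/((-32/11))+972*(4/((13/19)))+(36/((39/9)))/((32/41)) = 40220889/7072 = 5687.34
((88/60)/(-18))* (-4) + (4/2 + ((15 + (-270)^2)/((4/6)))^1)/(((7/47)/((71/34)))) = 98545351699/64260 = 1533541.11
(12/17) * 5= 60/17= 3.53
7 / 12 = 0.58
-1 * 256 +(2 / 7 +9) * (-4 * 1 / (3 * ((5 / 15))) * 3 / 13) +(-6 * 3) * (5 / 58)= -54023 / 203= -266.12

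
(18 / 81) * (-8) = -16 / 9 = -1.78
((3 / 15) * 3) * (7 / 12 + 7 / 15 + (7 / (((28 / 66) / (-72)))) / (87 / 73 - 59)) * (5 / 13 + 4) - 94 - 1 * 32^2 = -58215979 / 54860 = -1061.17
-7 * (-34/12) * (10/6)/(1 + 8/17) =22.48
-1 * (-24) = 24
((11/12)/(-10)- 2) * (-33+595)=-70531/60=-1175.52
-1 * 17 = -17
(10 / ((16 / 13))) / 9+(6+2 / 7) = 3623 / 504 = 7.19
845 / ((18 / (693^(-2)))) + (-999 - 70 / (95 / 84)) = -174246807619 / 164245158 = -1060.89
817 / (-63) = -817 / 63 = -12.97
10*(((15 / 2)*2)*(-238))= -35700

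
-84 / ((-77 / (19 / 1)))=228 / 11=20.73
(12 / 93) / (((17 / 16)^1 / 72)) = 4608 / 527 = 8.74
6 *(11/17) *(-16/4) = -264/17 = -15.53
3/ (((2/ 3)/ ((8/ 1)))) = 36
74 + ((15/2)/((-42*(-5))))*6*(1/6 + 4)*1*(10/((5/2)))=543/7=77.57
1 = 1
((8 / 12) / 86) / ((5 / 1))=1 / 645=0.00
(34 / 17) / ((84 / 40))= 20 / 21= 0.95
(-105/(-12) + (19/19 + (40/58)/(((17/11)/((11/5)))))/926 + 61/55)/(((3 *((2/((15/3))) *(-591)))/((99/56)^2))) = -49024922859/1128132673024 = -0.04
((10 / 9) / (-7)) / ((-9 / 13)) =130 / 567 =0.23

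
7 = 7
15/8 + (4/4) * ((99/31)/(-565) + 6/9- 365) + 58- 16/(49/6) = -6311594129/20597640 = -306.42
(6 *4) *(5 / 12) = 10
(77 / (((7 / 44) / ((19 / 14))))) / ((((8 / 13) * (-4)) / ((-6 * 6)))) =268983 / 28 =9606.54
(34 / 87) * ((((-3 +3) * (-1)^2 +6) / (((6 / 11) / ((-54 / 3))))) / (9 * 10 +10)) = -561 / 725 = -0.77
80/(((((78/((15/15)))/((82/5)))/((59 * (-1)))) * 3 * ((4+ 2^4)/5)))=-9676/117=-82.70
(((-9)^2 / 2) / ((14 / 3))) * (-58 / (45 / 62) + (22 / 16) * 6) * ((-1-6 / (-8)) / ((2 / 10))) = 777.40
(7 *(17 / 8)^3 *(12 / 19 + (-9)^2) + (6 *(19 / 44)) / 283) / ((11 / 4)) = 166049070081 / 83278976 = 1993.89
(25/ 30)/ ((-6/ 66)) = -55/ 6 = -9.17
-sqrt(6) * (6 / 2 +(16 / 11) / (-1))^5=-1419857 * sqrt(6) / 161051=-21.60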